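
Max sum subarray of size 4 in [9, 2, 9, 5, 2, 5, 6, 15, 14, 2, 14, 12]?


[0:4]: 25
[1:5]: 18
[2:6]: 21
[3:7]: 18
[4:8]: 28
[5:9]: 40
[6:10]: 37
[7:11]: 45
[8:12]: 42

Max: 45 at [7:11]


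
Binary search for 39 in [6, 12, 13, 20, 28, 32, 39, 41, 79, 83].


Step 1: lo=0, hi=9, mid=4, val=28
Step 2: lo=5, hi=9, mid=7, val=41
Step 3: lo=5, hi=6, mid=5, val=32
Step 4: lo=6, hi=6, mid=6, val=39

Found at index 6


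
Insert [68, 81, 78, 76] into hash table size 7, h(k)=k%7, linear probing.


Insert 68: h=5 -> slot 5
Insert 81: h=4 -> slot 4
Insert 78: h=1 -> slot 1
Insert 76: h=6 -> slot 6

Table: [None, 78, None, None, 81, 68, 76]


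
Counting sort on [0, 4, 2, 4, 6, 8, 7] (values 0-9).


Input: [0, 4, 2, 4, 6, 8, 7]
Counts: [1, 0, 1, 0, 2, 0, 1, 1, 1, 0]

Sorted: [0, 2, 4, 4, 6, 7, 8]


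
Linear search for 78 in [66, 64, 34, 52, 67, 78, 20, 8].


i=0: 66!=78
i=1: 64!=78
i=2: 34!=78
i=3: 52!=78
i=4: 67!=78
i=5: 78==78 found!

Found at 5, 6 comps


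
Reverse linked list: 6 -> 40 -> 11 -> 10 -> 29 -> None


Step 1: curr=6, set curr.next=prev(None) | reversed so far: 6
Step 2: curr=40, set curr.next=prev(6) | reversed so far: 40 -> 6
Step 3: curr=11, set curr.next=prev(40) | reversed so far: 11 -> 40 -> 6
Step 4: curr=10, set curr.next=prev(11) | reversed so far: 10 -> 11 -> 40 -> 6
Step 5: curr=29, set curr.next=prev(10) | reversed so far: 29 -> 10 -> 11 -> 40 -> 6

29 -> 10 -> 11 -> 40 -> 6 -> None


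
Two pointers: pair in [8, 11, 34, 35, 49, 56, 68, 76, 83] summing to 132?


lo=0(8)+hi=8(83)=91
lo=1(11)+hi=8(83)=94
lo=2(34)+hi=8(83)=117
lo=3(35)+hi=8(83)=118
lo=4(49)+hi=8(83)=132

Yes: 49+83=132


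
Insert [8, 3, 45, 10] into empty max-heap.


Insert 8: [8]
Insert 3: [8, 3]
Insert 45: [45, 3, 8]
Insert 10: [45, 10, 8, 3]

Final heap: [45, 10, 8, 3]


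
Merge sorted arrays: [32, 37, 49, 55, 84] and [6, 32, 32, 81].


Take 6 from B
Take 32 from A
Take 32 from B
Take 32 from B
Take 37 from A
Take 49 from A
Take 55 from A
Take 81 from B

Merged: [6, 32, 32, 32, 37, 49, 55, 81, 84]


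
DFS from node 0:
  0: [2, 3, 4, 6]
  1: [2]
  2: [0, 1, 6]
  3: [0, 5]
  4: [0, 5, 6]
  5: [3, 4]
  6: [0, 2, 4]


Visit 0, push [6, 4, 3, 2]
Visit 2, push [6, 1]
Visit 1, push []
Visit 6, push [4]
Visit 4, push [5]
Visit 5, push [3]
Visit 3, push []

DFS order: [0, 2, 1, 6, 4, 5, 3]


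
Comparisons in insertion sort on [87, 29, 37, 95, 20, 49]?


Algorithm: insertion sort
Input: [87, 29, 37, 95, 20, 49]
Sorted: [20, 29, 37, 49, 87, 95]

11


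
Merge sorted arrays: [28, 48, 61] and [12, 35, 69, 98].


Take 12 from B
Take 28 from A
Take 35 from B
Take 48 from A
Take 61 from A

Merged: [12, 28, 35, 48, 61, 69, 98]


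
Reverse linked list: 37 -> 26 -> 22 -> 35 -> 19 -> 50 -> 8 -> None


Step 1: curr=37, set curr.next=prev(None) | reversed so far: 37
Step 2: curr=26, set curr.next=prev(37) | reversed so far: 26 -> 37
Step 3: curr=22, set curr.next=prev(26) | reversed so far: 22 -> 26 -> 37
Step 4: curr=35, set curr.next=prev(22) | reversed so far: 35 -> 22 -> 26 -> 37
Step 5: curr=19, set curr.next=prev(35) | reversed so far: 19 -> 35 -> 22 -> 26 -> 37
Step 6: curr=50, set curr.next=prev(19) | reversed so far: 50 -> 19 -> 35 -> 22 -> 26 -> 37
Step 7: curr=8, set curr.next=prev(50) | reversed so far: 8 -> 50 -> 19 -> 35 -> 22 -> 26 -> 37

8 -> 50 -> 19 -> 35 -> 22 -> 26 -> 37 -> None


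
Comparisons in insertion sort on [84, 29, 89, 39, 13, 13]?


Algorithm: insertion sort
Input: [84, 29, 89, 39, 13, 13]
Sorted: [13, 13, 29, 39, 84, 89]

14


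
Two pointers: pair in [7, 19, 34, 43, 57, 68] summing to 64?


lo=0(7)+hi=5(68)=75
lo=0(7)+hi=4(57)=64

Yes: 7+57=64


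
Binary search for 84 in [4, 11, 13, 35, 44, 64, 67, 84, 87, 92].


Step 1: lo=0, hi=9, mid=4, val=44
Step 2: lo=5, hi=9, mid=7, val=84

Found at index 7


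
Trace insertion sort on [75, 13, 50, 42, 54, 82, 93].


Initial: [75, 13, 50, 42, 54, 82, 93]
Insert 13: [13, 75, 50, 42, 54, 82, 93]
Insert 50: [13, 50, 75, 42, 54, 82, 93]
Insert 42: [13, 42, 50, 75, 54, 82, 93]
Insert 54: [13, 42, 50, 54, 75, 82, 93]
Insert 82: [13, 42, 50, 54, 75, 82, 93]
Insert 93: [13, 42, 50, 54, 75, 82, 93]

Sorted: [13, 42, 50, 54, 75, 82, 93]


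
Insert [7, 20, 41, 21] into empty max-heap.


Insert 7: [7]
Insert 20: [20, 7]
Insert 41: [41, 7, 20]
Insert 21: [41, 21, 20, 7]

Final heap: [41, 21, 20, 7]


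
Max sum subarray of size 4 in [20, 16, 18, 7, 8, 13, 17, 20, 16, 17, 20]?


[0:4]: 61
[1:5]: 49
[2:6]: 46
[3:7]: 45
[4:8]: 58
[5:9]: 66
[6:10]: 70
[7:11]: 73

Max: 73 at [7:11]


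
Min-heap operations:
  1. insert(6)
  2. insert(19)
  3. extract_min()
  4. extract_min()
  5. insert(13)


insert(6) -> [6]
insert(19) -> [6, 19]
extract_min()->6, [19]
extract_min()->19, []
insert(13) -> [13]

Final heap: [13]


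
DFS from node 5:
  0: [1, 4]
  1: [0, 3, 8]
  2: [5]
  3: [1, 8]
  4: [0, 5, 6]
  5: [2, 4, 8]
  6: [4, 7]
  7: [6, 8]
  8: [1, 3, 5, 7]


Visit 5, push [8, 4, 2]
Visit 2, push []
Visit 4, push [6, 0]
Visit 0, push [1]
Visit 1, push [8, 3]
Visit 3, push [8]
Visit 8, push [7]
Visit 7, push [6]
Visit 6, push []

DFS order: [5, 2, 4, 0, 1, 3, 8, 7, 6]


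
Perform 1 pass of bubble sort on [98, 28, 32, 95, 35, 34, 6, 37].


Initial: [98, 28, 32, 95, 35, 34, 6, 37]
Pass 1: [28, 32, 95, 35, 34, 6, 37, 98] (7 swaps)

After 1 pass: [28, 32, 95, 35, 34, 6, 37, 98]


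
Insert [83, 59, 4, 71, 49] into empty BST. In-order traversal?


Insert 83: root
Insert 59: L from 83
Insert 4: L from 83 -> L from 59
Insert 71: L from 83 -> R from 59
Insert 49: L from 83 -> L from 59 -> R from 4

In-order: [4, 49, 59, 71, 83]


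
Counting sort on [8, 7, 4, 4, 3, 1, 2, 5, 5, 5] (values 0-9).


Input: [8, 7, 4, 4, 3, 1, 2, 5, 5, 5]
Counts: [0, 1, 1, 1, 2, 3, 0, 1, 1, 0]

Sorted: [1, 2, 3, 4, 4, 5, 5, 5, 7, 8]


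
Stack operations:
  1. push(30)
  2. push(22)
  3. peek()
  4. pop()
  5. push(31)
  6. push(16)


push(30) -> [30]
push(22) -> [30, 22]
peek()->22
pop()->22, [30]
push(31) -> [30, 31]
push(16) -> [30, 31, 16]

Final stack: [30, 31, 16]


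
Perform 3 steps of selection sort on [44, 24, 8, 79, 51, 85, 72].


Initial: [44, 24, 8, 79, 51, 85, 72]
Step 1: min=8 at 2
  Swap: [8, 24, 44, 79, 51, 85, 72]
Step 2: min=24 at 1
  Swap: [8, 24, 44, 79, 51, 85, 72]
Step 3: min=44 at 2
  Swap: [8, 24, 44, 79, 51, 85, 72]

After 3 steps: [8, 24, 44, 79, 51, 85, 72]


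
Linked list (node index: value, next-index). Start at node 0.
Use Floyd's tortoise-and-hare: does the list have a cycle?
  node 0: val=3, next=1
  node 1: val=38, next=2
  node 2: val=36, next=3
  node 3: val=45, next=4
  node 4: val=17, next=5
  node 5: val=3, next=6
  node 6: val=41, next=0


Floyd's tortoise (slow, +1) and hare (fast, +2):
  init: slow=0, fast=0
  step 1: slow=1, fast=2
  step 2: slow=2, fast=4
  step 3: slow=3, fast=6
  step 4: slow=4, fast=1
  step 5: slow=5, fast=3
  step 6: slow=6, fast=5
  step 7: slow=0, fast=0
  slow == fast at node 0: cycle detected

Cycle: yes


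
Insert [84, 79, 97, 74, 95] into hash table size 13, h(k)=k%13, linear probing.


Insert 84: h=6 -> slot 6
Insert 79: h=1 -> slot 1
Insert 97: h=6, 1 probes -> slot 7
Insert 74: h=9 -> slot 9
Insert 95: h=4 -> slot 4

Table: [None, 79, None, None, 95, None, 84, 97, None, 74, None, None, None]


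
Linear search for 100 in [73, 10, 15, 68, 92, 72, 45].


i=0: 73!=100
i=1: 10!=100
i=2: 15!=100
i=3: 68!=100
i=4: 92!=100
i=5: 72!=100
i=6: 45!=100

Not found, 7 comps


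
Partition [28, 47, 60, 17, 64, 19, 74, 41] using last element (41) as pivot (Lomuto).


Pivot: 41
  28 <= 41: advance i (no swap)
  17 <= 41: swap -> [28, 17, 60, 47, 64, 19, 74, 41]
  19 <= 41: swap -> [28, 17, 19, 47, 64, 60, 74, 41]
Place pivot at 3: [28, 17, 19, 41, 64, 60, 74, 47]

Partitioned: [28, 17, 19, 41, 64, 60, 74, 47]


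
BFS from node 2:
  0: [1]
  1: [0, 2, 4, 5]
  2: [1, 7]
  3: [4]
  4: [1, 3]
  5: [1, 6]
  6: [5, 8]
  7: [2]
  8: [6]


Visit 2, enqueue [1, 7]
Visit 1, enqueue [0, 4, 5]
Visit 7, enqueue []
Visit 0, enqueue []
Visit 4, enqueue [3]
Visit 5, enqueue [6]
Visit 3, enqueue []
Visit 6, enqueue [8]
Visit 8, enqueue []

BFS order: [2, 1, 7, 0, 4, 5, 3, 6, 8]


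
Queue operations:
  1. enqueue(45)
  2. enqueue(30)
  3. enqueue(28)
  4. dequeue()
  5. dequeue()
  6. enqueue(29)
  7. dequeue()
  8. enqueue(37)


enqueue(45) -> [45]
enqueue(30) -> [45, 30]
enqueue(28) -> [45, 30, 28]
dequeue()->45, [30, 28]
dequeue()->30, [28]
enqueue(29) -> [28, 29]
dequeue()->28, [29]
enqueue(37) -> [29, 37]

Final queue: [29, 37]


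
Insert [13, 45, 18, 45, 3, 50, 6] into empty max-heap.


Insert 13: [13]
Insert 45: [45, 13]
Insert 18: [45, 13, 18]
Insert 45: [45, 45, 18, 13]
Insert 3: [45, 45, 18, 13, 3]
Insert 50: [50, 45, 45, 13, 3, 18]
Insert 6: [50, 45, 45, 13, 3, 18, 6]

Final heap: [50, 45, 45, 13, 3, 18, 6]


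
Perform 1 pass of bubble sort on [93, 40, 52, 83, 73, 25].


Initial: [93, 40, 52, 83, 73, 25]
Pass 1: [40, 52, 83, 73, 25, 93] (5 swaps)

After 1 pass: [40, 52, 83, 73, 25, 93]


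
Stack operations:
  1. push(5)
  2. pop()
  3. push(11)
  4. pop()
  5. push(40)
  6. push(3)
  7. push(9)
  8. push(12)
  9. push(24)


push(5) -> [5]
pop()->5, []
push(11) -> [11]
pop()->11, []
push(40) -> [40]
push(3) -> [40, 3]
push(9) -> [40, 3, 9]
push(12) -> [40, 3, 9, 12]
push(24) -> [40, 3, 9, 12, 24]

Final stack: [40, 3, 9, 12, 24]


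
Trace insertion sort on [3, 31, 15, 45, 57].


Initial: [3, 31, 15, 45, 57]
Insert 31: [3, 31, 15, 45, 57]
Insert 15: [3, 15, 31, 45, 57]
Insert 45: [3, 15, 31, 45, 57]
Insert 57: [3, 15, 31, 45, 57]

Sorted: [3, 15, 31, 45, 57]


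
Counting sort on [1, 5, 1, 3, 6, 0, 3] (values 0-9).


Input: [1, 5, 1, 3, 6, 0, 3]
Counts: [1, 2, 0, 2, 0, 1, 1, 0, 0, 0]

Sorted: [0, 1, 1, 3, 3, 5, 6]


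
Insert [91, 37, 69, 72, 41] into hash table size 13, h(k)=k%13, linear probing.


Insert 91: h=0 -> slot 0
Insert 37: h=11 -> slot 11
Insert 69: h=4 -> slot 4
Insert 72: h=7 -> slot 7
Insert 41: h=2 -> slot 2

Table: [91, None, 41, None, 69, None, None, 72, None, None, None, 37, None]


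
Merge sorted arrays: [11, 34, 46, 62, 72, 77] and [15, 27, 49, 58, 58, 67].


Take 11 from A
Take 15 from B
Take 27 from B
Take 34 from A
Take 46 from A
Take 49 from B
Take 58 from B
Take 58 from B
Take 62 from A
Take 67 from B

Merged: [11, 15, 27, 34, 46, 49, 58, 58, 62, 67, 72, 77]


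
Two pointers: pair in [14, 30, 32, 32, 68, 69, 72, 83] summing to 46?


lo=0(14)+hi=7(83)=97
lo=0(14)+hi=6(72)=86
lo=0(14)+hi=5(69)=83
lo=0(14)+hi=4(68)=82
lo=0(14)+hi=3(32)=46

Yes: 14+32=46


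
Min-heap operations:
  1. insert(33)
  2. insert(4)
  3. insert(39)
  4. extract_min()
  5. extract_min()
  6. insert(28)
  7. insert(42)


insert(33) -> [33]
insert(4) -> [4, 33]
insert(39) -> [4, 33, 39]
extract_min()->4, [33, 39]
extract_min()->33, [39]
insert(28) -> [28, 39]
insert(42) -> [28, 39, 42]

Final heap: [28, 39, 42]


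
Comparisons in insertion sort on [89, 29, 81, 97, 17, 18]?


Algorithm: insertion sort
Input: [89, 29, 81, 97, 17, 18]
Sorted: [17, 18, 29, 81, 89, 97]

13


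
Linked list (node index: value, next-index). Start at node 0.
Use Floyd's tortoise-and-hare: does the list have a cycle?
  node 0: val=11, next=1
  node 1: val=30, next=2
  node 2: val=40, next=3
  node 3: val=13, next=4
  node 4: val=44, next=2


Floyd's tortoise (slow, +1) and hare (fast, +2):
  init: slow=0, fast=0
  step 1: slow=1, fast=2
  step 2: slow=2, fast=4
  step 3: slow=3, fast=3
  slow == fast at node 3: cycle detected

Cycle: yes


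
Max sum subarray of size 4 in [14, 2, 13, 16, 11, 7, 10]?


[0:4]: 45
[1:5]: 42
[2:6]: 47
[3:7]: 44

Max: 47 at [2:6]


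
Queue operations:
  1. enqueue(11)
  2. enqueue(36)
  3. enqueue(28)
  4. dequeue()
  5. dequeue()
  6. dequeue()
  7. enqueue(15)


enqueue(11) -> [11]
enqueue(36) -> [11, 36]
enqueue(28) -> [11, 36, 28]
dequeue()->11, [36, 28]
dequeue()->36, [28]
dequeue()->28, []
enqueue(15) -> [15]

Final queue: [15]


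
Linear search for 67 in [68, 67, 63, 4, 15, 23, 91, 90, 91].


i=0: 68!=67
i=1: 67==67 found!

Found at 1, 2 comps


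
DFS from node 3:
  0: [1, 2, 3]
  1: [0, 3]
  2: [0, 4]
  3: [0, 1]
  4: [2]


Visit 3, push [1, 0]
Visit 0, push [2, 1]
Visit 1, push []
Visit 2, push [4]
Visit 4, push []

DFS order: [3, 0, 1, 2, 4]


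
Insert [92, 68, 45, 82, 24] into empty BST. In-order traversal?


Insert 92: root
Insert 68: L from 92
Insert 45: L from 92 -> L from 68
Insert 82: L from 92 -> R from 68
Insert 24: L from 92 -> L from 68 -> L from 45

In-order: [24, 45, 68, 82, 92]


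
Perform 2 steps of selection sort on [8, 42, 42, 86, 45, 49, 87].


Initial: [8, 42, 42, 86, 45, 49, 87]
Step 1: min=8 at 0
  Swap: [8, 42, 42, 86, 45, 49, 87]
Step 2: min=42 at 1
  Swap: [8, 42, 42, 86, 45, 49, 87]

After 2 steps: [8, 42, 42, 86, 45, 49, 87]


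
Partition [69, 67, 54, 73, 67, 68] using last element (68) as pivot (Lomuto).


Pivot: 68
  67 <= 68: swap -> [67, 69, 54, 73, 67, 68]
  54 <= 68: swap -> [67, 54, 69, 73, 67, 68]
  67 <= 68: swap -> [67, 54, 67, 73, 69, 68]
Place pivot at 3: [67, 54, 67, 68, 69, 73]

Partitioned: [67, 54, 67, 68, 69, 73]


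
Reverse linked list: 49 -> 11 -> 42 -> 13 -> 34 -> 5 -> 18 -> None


Step 1: curr=49, set curr.next=prev(None) | reversed so far: 49
Step 2: curr=11, set curr.next=prev(49) | reversed so far: 11 -> 49
Step 3: curr=42, set curr.next=prev(11) | reversed so far: 42 -> 11 -> 49
Step 4: curr=13, set curr.next=prev(42) | reversed so far: 13 -> 42 -> 11 -> 49
Step 5: curr=34, set curr.next=prev(13) | reversed so far: 34 -> 13 -> 42 -> 11 -> 49
Step 6: curr=5, set curr.next=prev(34) | reversed so far: 5 -> 34 -> 13 -> 42 -> 11 -> 49
Step 7: curr=18, set curr.next=prev(5) | reversed so far: 18 -> 5 -> 34 -> 13 -> 42 -> 11 -> 49

18 -> 5 -> 34 -> 13 -> 42 -> 11 -> 49 -> None


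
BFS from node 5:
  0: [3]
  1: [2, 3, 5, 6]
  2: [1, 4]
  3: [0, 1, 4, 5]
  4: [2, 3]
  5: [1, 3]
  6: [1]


Visit 5, enqueue [1, 3]
Visit 1, enqueue [2, 6]
Visit 3, enqueue [0, 4]
Visit 2, enqueue []
Visit 6, enqueue []
Visit 0, enqueue []
Visit 4, enqueue []

BFS order: [5, 1, 3, 2, 6, 0, 4]


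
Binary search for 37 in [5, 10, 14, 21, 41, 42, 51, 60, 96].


Step 1: lo=0, hi=8, mid=4, val=41
Step 2: lo=0, hi=3, mid=1, val=10
Step 3: lo=2, hi=3, mid=2, val=14
Step 4: lo=3, hi=3, mid=3, val=21

Not found


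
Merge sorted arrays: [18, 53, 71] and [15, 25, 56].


Take 15 from B
Take 18 from A
Take 25 from B
Take 53 from A
Take 56 from B

Merged: [15, 18, 25, 53, 56, 71]


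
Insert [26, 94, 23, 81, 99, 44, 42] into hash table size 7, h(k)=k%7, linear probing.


Insert 26: h=5 -> slot 5
Insert 94: h=3 -> slot 3
Insert 23: h=2 -> slot 2
Insert 81: h=4 -> slot 4
Insert 99: h=1 -> slot 1
Insert 44: h=2, 4 probes -> slot 6
Insert 42: h=0 -> slot 0

Table: [42, 99, 23, 94, 81, 26, 44]


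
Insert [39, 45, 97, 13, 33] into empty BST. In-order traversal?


Insert 39: root
Insert 45: R from 39
Insert 97: R from 39 -> R from 45
Insert 13: L from 39
Insert 33: L from 39 -> R from 13

In-order: [13, 33, 39, 45, 97]


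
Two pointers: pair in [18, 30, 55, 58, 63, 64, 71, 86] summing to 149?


lo=0(18)+hi=7(86)=104
lo=1(30)+hi=7(86)=116
lo=2(55)+hi=7(86)=141
lo=3(58)+hi=7(86)=144
lo=4(63)+hi=7(86)=149

Yes: 63+86=149


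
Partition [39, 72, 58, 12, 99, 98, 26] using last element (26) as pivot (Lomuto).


Pivot: 26
  12 <= 26: swap -> [12, 72, 58, 39, 99, 98, 26]
Place pivot at 1: [12, 26, 58, 39, 99, 98, 72]

Partitioned: [12, 26, 58, 39, 99, 98, 72]


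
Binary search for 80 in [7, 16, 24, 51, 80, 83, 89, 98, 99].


Step 1: lo=0, hi=8, mid=4, val=80

Found at index 4


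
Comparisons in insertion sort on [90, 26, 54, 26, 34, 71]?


Algorithm: insertion sort
Input: [90, 26, 54, 26, 34, 71]
Sorted: [26, 26, 34, 54, 71, 90]

11


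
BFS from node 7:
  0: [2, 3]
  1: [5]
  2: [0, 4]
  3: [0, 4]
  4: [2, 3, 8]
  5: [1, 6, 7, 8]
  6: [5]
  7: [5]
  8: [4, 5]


Visit 7, enqueue [5]
Visit 5, enqueue [1, 6, 8]
Visit 1, enqueue []
Visit 6, enqueue []
Visit 8, enqueue [4]
Visit 4, enqueue [2, 3]
Visit 2, enqueue [0]
Visit 3, enqueue []
Visit 0, enqueue []

BFS order: [7, 5, 1, 6, 8, 4, 2, 3, 0]


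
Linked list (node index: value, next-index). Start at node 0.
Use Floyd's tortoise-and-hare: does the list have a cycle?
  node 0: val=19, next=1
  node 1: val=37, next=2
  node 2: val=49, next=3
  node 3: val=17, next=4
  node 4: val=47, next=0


Floyd's tortoise (slow, +1) and hare (fast, +2):
  init: slow=0, fast=0
  step 1: slow=1, fast=2
  step 2: slow=2, fast=4
  step 3: slow=3, fast=1
  step 4: slow=4, fast=3
  step 5: slow=0, fast=0
  slow == fast at node 0: cycle detected

Cycle: yes


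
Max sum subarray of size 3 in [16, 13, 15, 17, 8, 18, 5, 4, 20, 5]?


[0:3]: 44
[1:4]: 45
[2:5]: 40
[3:6]: 43
[4:7]: 31
[5:8]: 27
[6:9]: 29
[7:10]: 29

Max: 45 at [1:4]


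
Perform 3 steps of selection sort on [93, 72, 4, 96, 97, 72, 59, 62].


Initial: [93, 72, 4, 96, 97, 72, 59, 62]
Step 1: min=4 at 2
  Swap: [4, 72, 93, 96, 97, 72, 59, 62]
Step 2: min=59 at 6
  Swap: [4, 59, 93, 96, 97, 72, 72, 62]
Step 3: min=62 at 7
  Swap: [4, 59, 62, 96, 97, 72, 72, 93]

After 3 steps: [4, 59, 62, 96, 97, 72, 72, 93]


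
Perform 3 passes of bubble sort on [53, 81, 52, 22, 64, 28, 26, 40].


Initial: [53, 81, 52, 22, 64, 28, 26, 40]
Pass 1: [53, 52, 22, 64, 28, 26, 40, 81] (6 swaps)
Pass 2: [52, 22, 53, 28, 26, 40, 64, 81] (5 swaps)
Pass 3: [22, 52, 28, 26, 40, 53, 64, 81] (4 swaps)

After 3 passes: [22, 52, 28, 26, 40, 53, 64, 81]


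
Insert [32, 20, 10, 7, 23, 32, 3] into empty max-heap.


Insert 32: [32]
Insert 20: [32, 20]
Insert 10: [32, 20, 10]
Insert 7: [32, 20, 10, 7]
Insert 23: [32, 23, 10, 7, 20]
Insert 32: [32, 23, 32, 7, 20, 10]
Insert 3: [32, 23, 32, 7, 20, 10, 3]

Final heap: [32, 23, 32, 7, 20, 10, 3]


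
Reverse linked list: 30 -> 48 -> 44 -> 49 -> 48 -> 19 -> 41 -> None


Step 1: curr=30, set curr.next=prev(None) | reversed so far: 30
Step 2: curr=48, set curr.next=prev(30) | reversed so far: 48 -> 30
Step 3: curr=44, set curr.next=prev(48) | reversed so far: 44 -> 48 -> 30
Step 4: curr=49, set curr.next=prev(44) | reversed so far: 49 -> 44 -> 48 -> 30
Step 5: curr=48, set curr.next=prev(49) | reversed so far: 48 -> 49 -> 44 -> 48 -> 30
Step 6: curr=19, set curr.next=prev(48) | reversed so far: 19 -> 48 -> 49 -> 44 -> 48 -> 30
Step 7: curr=41, set curr.next=prev(19) | reversed so far: 41 -> 19 -> 48 -> 49 -> 44 -> 48 -> 30

41 -> 19 -> 48 -> 49 -> 44 -> 48 -> 30 -> None


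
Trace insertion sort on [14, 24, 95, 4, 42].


Initial: [14, 24, 95, 4, 42]
Insert 24: [14, 24, 95, 4, 42]
Insert 95: [14, 24, 95, 4, 42]
Insert 4: [4, 14, 24, 95, 42]
Insert 42: [4, 14, 24, 42, 95]

Sorted: [4, 14, 24, 42, 95]


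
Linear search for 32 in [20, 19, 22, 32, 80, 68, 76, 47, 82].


i=0: 20!=32
i=1: 19!=32
i=2: 22!=32
i=3: 32==32 found!

Found at 3, 4 comps


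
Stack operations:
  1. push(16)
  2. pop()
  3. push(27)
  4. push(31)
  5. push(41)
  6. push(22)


push(16) -> [16]
pop()->16, []
push(27) -> [27]
push(31) -> [27, 31]
push(41) -> [27, 31, 41]
push(22) -> [27, 31, 41, 22]

Final stack: [27, 31, 41, 22]


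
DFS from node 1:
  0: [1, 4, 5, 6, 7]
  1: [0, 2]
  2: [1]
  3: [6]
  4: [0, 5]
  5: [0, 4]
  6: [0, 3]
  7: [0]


Visit 1, push [2, 0]
Visit 0, push [7, 6, 5, 4]
Visit 4, push [5]
Visit 5, push []
Visit 6, push [3]
Visit 3, push []
Visit 7, push []
Visit 2, push []

DFS order: [1, 0, 4, 5, 6, 3, 7, 2]


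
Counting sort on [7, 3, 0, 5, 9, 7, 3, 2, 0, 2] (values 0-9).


Input: [7, 3, 0, 5, 9, 7, 3, 2, 0, 2]
Counts: [2, 0, 2, 2, 0, 1, 0, 2, 0, 1]

Sorted: [0, 0, 2, 2, 3, 3, 5, 7, 7, 9]


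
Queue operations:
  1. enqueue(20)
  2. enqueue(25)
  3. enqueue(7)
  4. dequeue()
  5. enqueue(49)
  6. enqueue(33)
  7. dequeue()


enqueue(20) -> [20]
enqueue(25) -> [20, 25]
enqueue(7) -> [20, 25, 7]
dequeue()->20, [25, 7]
enqueue(49) -> [25, 7, 49]
enqueue(33) -> [25, 7, 49, 33]
dequeue()->25, [7, 49, 33]

Final queue: [7, 49, 33]


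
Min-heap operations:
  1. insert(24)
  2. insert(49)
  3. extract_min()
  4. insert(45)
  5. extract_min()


insert(24) -> [24]
insert(49) -> [24, 49]
extract_min()->24, [49]
insert(45) -> [45, 49]
extract_min()->45, [49]

Final heap: [49]


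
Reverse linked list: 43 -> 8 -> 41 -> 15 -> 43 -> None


Step 1: curr=43, set curr.next=prev(None) | reversed so far: 43
Step 2: curr=8, set curr.next=prev(43) | reversed so far: 8 -> 43
Step 3: curr=41, set curr.next=prev(8) | reversed so far: 41 -> 8 -> 43
Step 4: curr=15, set curr.next=prev(41) | reversed so far: 15 -> 41 -> 8 -> 43
Step 5: curr=43, set curr.next=prev(15) | reversed so far: 43 -> 15 -> 41 -> 8 -> 43

43 -> 15 -> 41 -> 8 -> 43 -> None


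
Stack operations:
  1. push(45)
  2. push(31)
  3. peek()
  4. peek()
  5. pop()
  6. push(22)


push(45) -> [45]
push(31) -> [45, 31]
peek()->31
peek()->31
pop()->31, [45]
push(22) -> [45, 22]

Final stack: [45, 22]


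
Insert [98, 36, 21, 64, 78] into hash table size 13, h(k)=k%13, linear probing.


Insert 98: h=7 -> slot 7
Insert 36: h=10 -> slot 10
Insert 21: h=8 -> slot 8
Insert 64: h=12 -> slot 12
Insert 78: h=0 -> slot 0

Table: [78, None, None, None, None, None, None, 98, 21, None, 36, None, 64]


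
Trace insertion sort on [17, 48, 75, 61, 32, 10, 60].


Initial: [17, 48, 75, 61, 32, 10, 60]
Insert 48: [17, 48, 75, 61, 32, 10, 60]
Insert 75: [17, 48, 75, 61, 32, 10, 60]
Insert 61: [17, 48, 61, 75, 32, 10, 60]
Insert 32: [17, 32, 48, 61, 75, 10, 60]
Insert 10: [10, 17, 32, 48, 61, 75, 60]
Insert 60: [10, 17, 32, 48, 60, 61, 75]

Sorted: [10, 17, 32, 48, 60, 61, 75]


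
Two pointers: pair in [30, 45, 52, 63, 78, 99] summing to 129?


lo=0(30)+hi=5(99)=129

Yes: 30+99=129


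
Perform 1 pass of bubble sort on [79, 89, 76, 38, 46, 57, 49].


Initial: [79, 89, 76, 38, 46, 57, 49]
Pass 1: [79, 76, 38, 46, 57, 49, 89] (5 swaps)

After 1 pass: [79, 76, 38, 46, 57, 49, 89]


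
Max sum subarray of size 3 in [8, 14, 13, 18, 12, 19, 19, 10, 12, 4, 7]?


[0:3]: 35
[1:4]: 45
[2:5]: 43
[3:6]: 49
[4:7]: 50
[5:8]: 48
[6:9]: 41
[7:10]: 26
[8:11]: 23

Max: 50 at [4:7]


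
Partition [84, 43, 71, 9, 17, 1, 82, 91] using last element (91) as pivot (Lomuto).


Pivot: 91
  84 <= 91: advance i (no swap)
  43 <= 91: advance i (no swap)
  71 <= 91: advance i (no swap)
  9 <= 91: advance i (no swap)
  17 <= 91: advance i (no swap)
  1 <= 91: advance i (no swap)
  82 <= 91: advance i (no swap)
Place pivot at 7: [84, 43, 71, 9, 17, 1, 82, 91]

Partitioned: [84, 43, 71, 9, 17, 1, 82, 91]


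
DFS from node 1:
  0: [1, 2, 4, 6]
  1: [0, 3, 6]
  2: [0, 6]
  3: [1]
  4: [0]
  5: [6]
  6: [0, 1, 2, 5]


Visit 1, push [6, 3, 0]
Visit 0, push [6, 4, 2]
Visit 2, push [6]
Visit 6, push [5]
Visit 5, push []
Visit 4, push []
Visit 3, push []

DFS order: [1, 0, 2, 6, 5, 4, 3]


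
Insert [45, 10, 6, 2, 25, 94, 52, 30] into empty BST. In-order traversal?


Insert 45: root
Insert 10: L from 45
Insert 6: L from 45 -> L from 10
Insert 2: L from 45 -> L from 10 -> L from 6
Insert 25: L from 45 -> R from 10
Insert 94: R from 45
Insert 52: R from 45 -> L from 94
Insert 30: L from 45 -> R from 10 -> R from 25

In-order: [2, 6, 10, 25, 30, 45, 52, 94]


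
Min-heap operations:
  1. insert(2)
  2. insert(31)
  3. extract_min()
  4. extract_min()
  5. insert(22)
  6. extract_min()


insert(2) -> [2]
insert(31) -> [2, 31]
extract_min()->2, [31]
extract_min()->31, []
insert(22) -> [22]
extract_min()->22, []

Final heap: []


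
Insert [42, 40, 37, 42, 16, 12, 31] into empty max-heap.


Insert 42: [42]
Insert 40: [42, 40]
Insert 37: [42, 40, 37]
Insert 42: [42, 42, 37, 40]
Insert 16: [42, 42, 37, 40, 16]
Insert 12: [42, 42, 37, 40, 16, 12]
Insert 31: [42, 42, 37, 40, 16, 12, 31]

Final heap: [42, 42, 37, 40, 16, 12, 31]


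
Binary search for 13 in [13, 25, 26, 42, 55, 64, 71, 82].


Step 1: lo=0, hi=7, mid=3, val=42
Step 2: lo=0, hi=2, mid=1, val=25
Step 3: lo=0, hi=0, mid=0, val=13

Found at index 0


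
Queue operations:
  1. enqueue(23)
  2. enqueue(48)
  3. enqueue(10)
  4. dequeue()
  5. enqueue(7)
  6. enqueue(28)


enqueue(23) -> [23]
enqueue(48) -> [23, 48]
enqueue(10) -> [23, 48, 10]
dequeue()->23, [48, 10]
enqueue(7) -> [48, 10, 7]
enqueue(28) -> [48, 10, 7, 28]

Final queue: [48, 10, 7, 28]


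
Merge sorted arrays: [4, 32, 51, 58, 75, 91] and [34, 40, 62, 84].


Take 4 from A
Take 32 from A
Take 34 from B
Take 40 from B
Take 51 from A
Take 58 from A
Take 62 from B
Take 75 from A
Take 84 from B

Merged: [4, 32, 34, 40, 51, 58, 62, 75, 84, 91]


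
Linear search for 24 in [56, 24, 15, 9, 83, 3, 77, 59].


i=0: 56!=24
i=1: 24==24 found!

Found at 1, 2 comps


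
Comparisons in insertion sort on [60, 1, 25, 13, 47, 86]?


Algorithm: insertion sort
Input: [60, 1, 25, 13, 47, 86]
Sorted: [1, 13, 25, 47, 60, 86]

9


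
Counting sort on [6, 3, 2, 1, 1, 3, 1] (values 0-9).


Input: [6, 3, 2, 1, 1, 3, 1]
Counts: [0, 3, 1, 2, 0, 0, 1, 0, 0, 0]

Sorted: [1, 1, 1, 2, 3, 3, 6]


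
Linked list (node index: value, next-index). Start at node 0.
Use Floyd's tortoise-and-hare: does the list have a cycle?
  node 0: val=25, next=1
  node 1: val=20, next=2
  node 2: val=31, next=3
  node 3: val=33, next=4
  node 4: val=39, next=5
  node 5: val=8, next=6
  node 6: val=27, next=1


Floyd's tortoise (slow, +1) and hare (fast, +2):
  init: slow=0, fast=0
  step 1: slow=1, fast=2
  step 2: slow=2, fast=4
  step 3: slow=3, fast=6
  step 4: slow=4, fast=2
  step 5: slow=5, fast=4
  step 6: slow=6, fast=6
  slow == fast at node 6: cycle detected

Cycle: yes


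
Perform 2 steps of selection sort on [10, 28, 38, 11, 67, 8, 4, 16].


Initial: [10, 28, 38, 11, 67, 8, 4, 16]
Step 1: min=4 at 6
  Swap: [4, 28, 38, 11, 67, 8, 10, 16]
Step 2: min=8 at 5
  Swap: [4, 8, 38, 11, 67, 28, 10, 16]

After 2 steps: [4, 8, 38, 11, 67, 28, 10, 16]


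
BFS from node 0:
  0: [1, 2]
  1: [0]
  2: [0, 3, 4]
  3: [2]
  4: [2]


Visit 0, enqueue [1, 2]
Visit 1, enqueue []
Visit 2, enqueue [3, 4]
Visit 3, enqueue []
Visit 4, enqueue []

BFS order: [0, 1, 2, 3, 4]


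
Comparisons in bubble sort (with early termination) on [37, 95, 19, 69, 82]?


Algorithm: bubble sort (with early termination)
Input: [37, 95, 19, 69, 82]
Sorted: [19, 37, 69, 82, 95]

9


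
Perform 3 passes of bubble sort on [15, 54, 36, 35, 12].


Initial: [15, 54, 36, 35, 12]
Pass 1: [15, 36, 35, 12, 54] (3 swaps)
Pass 2: [15, 35, 12, 36, 54] (2 swaps)
Pass 3: [15, 12, 35, 36, 54] (1 swaps)

After 3 passes: [15, 12, 35, 36, 54]


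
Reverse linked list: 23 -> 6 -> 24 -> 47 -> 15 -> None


Step 1: curr=23, set curr.next=prev(None) | reversed so far: 23
Step 2: curr=6, set curr.next=prev(23) | reversed so far: 6 -> 23
Step 3: curr=24, set curr.next=prev(6) | reversed so far: 24 -> 6 -> 23
Step 4: curr=47, set curr.next=prev(24) | reversed so far: 47 -> 24 -> 6 -> 23
Step 5: curr=15, set curr.next=prev(47) | reversed so far: 15 -> 47 -> 24 -> 6 -> 23

15 -> 47 -> 24 -> 6 -> 23 -> None


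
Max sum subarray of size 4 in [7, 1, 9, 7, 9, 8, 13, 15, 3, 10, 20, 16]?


[0:4]: 24
[1:5]: 26
[2:6]: 33
[3:7]: 37
[4:8]: 45
[5:9]: 39
[6:10]: 41
[7:11]: 48
[8:12]: 49

Max: 49 at [8:12]


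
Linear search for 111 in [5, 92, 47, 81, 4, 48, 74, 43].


i=0: 5!=111
i=1: 92!=111
i=2: 47!=111
i=3: 81!=111
i=4: 4!=111
i=5: 48!=111
i=6: 74!=111
i=7: 43!=111

Not found, 8 comps


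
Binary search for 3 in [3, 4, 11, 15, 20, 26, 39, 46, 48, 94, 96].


Step 1: lo=0, hi=10, mid=5, val=26
Step 2: lo=0, hi=4, mid=2, val=11
Step 3: lo=0, hi=1, mid=0, val=3

Found at index 0


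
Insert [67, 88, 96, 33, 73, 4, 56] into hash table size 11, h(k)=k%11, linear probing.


Insert 67: h=1 -> slot 1
Insert 88: h=0 -> slot 0
Insert 96: h=8 -> slot 8
Insert 33: h=0, 2 probes -> slot 2
Insert 73: h=7 -> slot 7
Insert 4: h=4 -> slot 4
Insert 56: h=1, 2 probes -> slot 3

Table: [88, 67, 33, 56, 4, None, None, 73, 96, None, None]


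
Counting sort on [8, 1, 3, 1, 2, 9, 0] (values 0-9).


Input: [8, 1, 3, 1, 2, 9, 0]
Counts: [1, 2, 1, 1, 0, 0, 0, 0, 1, 1]

Sorted: [0, 1, 1, 2, 3, 8, 9]


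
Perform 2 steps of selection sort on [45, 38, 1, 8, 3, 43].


Initial: [45, 38, 1, 8, 3, 43]
Step 1: min=1 at 2
  Swap: [1, 38, 45, 8, 3, 43]
Step 2: min=3 at 4
  Swap: [1, 3, 45, 8, 38, 43]

After 2 steps: [1, 3, 45, 8, 38, 43]


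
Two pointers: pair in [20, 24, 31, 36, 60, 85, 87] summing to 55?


lo=0(20)+hi=6(87)=107
lo=0(20)+hi=5(85)=105
lo=0(20)+hi=4(60)=80
lo=0(20)+hi=3(36)=56
lo=0(20)+hi=2(31)=51
lo=1(24)+hi=2(31)=55

Yes: 24+31=55


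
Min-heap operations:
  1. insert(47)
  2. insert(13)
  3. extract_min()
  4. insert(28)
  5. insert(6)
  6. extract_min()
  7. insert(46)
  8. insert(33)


insert(47) -> [47]
insert(13) -> [13, 47]
extract_min()->13, [47]
insert(28) -> [28, 47]
insert(6) -> [6, 47, 28]
extract_min()->6, [28, 47]
insert(46) -> [28, 47, 46]
insert(33) -> [28, 33, 46, 47]

Final heap: [28, 33, 46, 47]


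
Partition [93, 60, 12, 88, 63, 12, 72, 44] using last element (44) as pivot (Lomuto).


Pivot: 44
  12 <= 44: swap -> [12, 60, 93, 88, 63, 12, 72, 44]
  12 <= 44: swap -> [12, 12, 93, 88, 63, 60, 72, 44]
Place pivot at 2: [12, 12, 44, 88, 63, 60, 72, 93]

Partitioned: [12, 12, 44, 88, 63, 60, 72, 93]


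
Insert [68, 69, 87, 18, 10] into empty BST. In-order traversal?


Insert 68: root
Insert 69: R from 68
Insert 87: R from 68 -> R from 69
Insert 18: L from 68
Insert 10: L from 68 -> L from 18

In-order: [10, 18, 68, 69, 87]


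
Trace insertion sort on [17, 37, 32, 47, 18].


Initial: [17, 37, 32, 47, 18]
Insert 37: [17, 37, 32, 47, 18]
Insert 32: [17, 32, 37, 47, 18]
Insert 47: [17, 32, 37, 47, 18]
Insert 18: [17, 18, 32, 37, 47]

Sorted: [17, 18, 32, 37, 47]


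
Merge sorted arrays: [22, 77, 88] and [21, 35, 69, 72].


Take 21 from B
Take 22 from A
Take 35 from B
Take 69 from B
Take 72 from B

Merged: [21, 22, 35, 69, 72, 77, 88]


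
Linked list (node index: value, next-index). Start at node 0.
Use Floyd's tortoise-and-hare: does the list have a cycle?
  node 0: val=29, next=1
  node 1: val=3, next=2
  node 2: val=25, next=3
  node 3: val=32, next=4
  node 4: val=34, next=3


Floyd's tortoise (slow, +1) and hare (fast, +2):
  init: slow=0, fast=0
  step 1: slow=1, fast=2
  step 2: slow=2, fast=4
  step 3: slow=3, fast=4
  step 4: slow=4, fast=4
  slow == fast at node 4: cycle detected

Cycle: yes


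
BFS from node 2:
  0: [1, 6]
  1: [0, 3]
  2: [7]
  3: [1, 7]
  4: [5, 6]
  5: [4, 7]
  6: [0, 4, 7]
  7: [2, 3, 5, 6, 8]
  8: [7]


Visit 2, enqueue [7]
Visit 7, enqueue [3, 5, 6, 8]
Visit 3, enqueue [1]
Visit 5, enqueue [4]
Visit 6, enqueue [0]
Visit 8, enqueue []
Visit 1, enqueue []
Visit 4, enqueue []
Visit 0, enqueue []

BFS order: [2, 7, 3, 5, 6, 8, 1, 4, 0]


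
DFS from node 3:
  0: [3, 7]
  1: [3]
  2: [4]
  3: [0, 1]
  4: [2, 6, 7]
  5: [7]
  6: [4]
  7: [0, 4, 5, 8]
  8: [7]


Visit 3, push [1, 0]
Visit 0, push [7]
Visit 7, push [8, 5, 4]
Visit 4, push [6, 2]
Visit 2, push []
Visit 6, push []
Visit 5, push []
Visit 8, push []
Visit 1, push []

DFS order: [3, 0, 7, 4, 2, 6, 5, 8, 1]


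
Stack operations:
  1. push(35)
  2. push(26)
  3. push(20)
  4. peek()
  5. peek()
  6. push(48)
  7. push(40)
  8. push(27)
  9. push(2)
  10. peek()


push(35) -> [35]
push(26) -> [35, 26]
push(20) -> [35, 26, 20]
peek()->20
peek()->20
push(48) -> [35, 26, 20, 48]
push(40) -> [35, 26, 20, 48, 40]
push(27) -> [35, 26, 20, 48, 40, 27]
push(2) -> [35, 26, 20, 48, 40, 27, 2]
peek()->2

Final stack: [35, 26, 20, 48, 40, 27, 2]


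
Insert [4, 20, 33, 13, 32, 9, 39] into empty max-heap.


Insert 4: [4]
Insert 20: [20, 4]
Insert 33: [33, 4, 20]
Insert 13: [33, 13, 20, 4]
Insert 32: [33, 32, 20, 4, 13]
Insert 9: [33, 32, 20, 4, 13, 9]
Insert 39: [39, 32, 33, 4, 13, 9, 20]

Final heap: [39, 32, 33, 4, 13, 9, 20]


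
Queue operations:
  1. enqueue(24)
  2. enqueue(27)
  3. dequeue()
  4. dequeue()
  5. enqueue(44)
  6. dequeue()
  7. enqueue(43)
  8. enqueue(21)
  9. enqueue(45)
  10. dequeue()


enqueue(24) -> [24]
enqueue(27) -> [24, 27]
dequeue()->24, [27]
dequeue()->27, []
enqueue(44) -> [44]
dequeue()->44, []
enqueue(43) -> [43]
enqueue(21) -> [43, 21]
enqueue(45) -> [43, 21, 45]
dequeue()->43, [21, 45]

Final queue: [21, 45]


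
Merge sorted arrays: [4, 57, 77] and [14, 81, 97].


Take 4 from A
Take 14 from B
Take 57 from A
Take 77 from A

Merged: [4, 14, 57, 77, 81, 97]


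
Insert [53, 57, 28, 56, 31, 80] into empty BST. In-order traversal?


Insert 53: root
Insert 57: R from 53
Insert 28: L from 53
Insert 56: R from 53 -> L from 57
Insert 31: L from 53 -> R from 28
Insert 80: R from 53 -> R from 57

In-order: [28, 31, 53, 56, 57, 80]


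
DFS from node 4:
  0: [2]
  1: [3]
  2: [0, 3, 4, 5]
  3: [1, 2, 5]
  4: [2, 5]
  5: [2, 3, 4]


Visit 4, push [5, 2]
Visit 2, push [5, 3, 0]
Visit 0, push []
Visit 3, push [5, 1]
Visit 1, push []
Visit 5, push []

DFS order: [4, 2, 0, 3, 1, 5]


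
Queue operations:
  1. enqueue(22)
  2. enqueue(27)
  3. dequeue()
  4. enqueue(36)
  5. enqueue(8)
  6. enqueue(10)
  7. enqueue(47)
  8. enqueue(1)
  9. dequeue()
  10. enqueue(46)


enqueue(22) -> [22]
enqueue(27) -> [22, 27]
dequeue()->22, [27]
enqueue(36) -> [27, 36]
enqueue(8) -> [27, 36, 8]
enqueue(10) -> [27, 36, 8, 10]
enqueue(47) -> [27, 36, 8, 10, 47]
enqueue(1) -> [27, 36, 8, 10, 47, 1]
dequeue()->27, [36, 8, 10, 47, 1]
enqueue(46) -> [36, 8, 10, 47, 1, 46]

Final queue: [36, 8, 10, 47, 1, 46]


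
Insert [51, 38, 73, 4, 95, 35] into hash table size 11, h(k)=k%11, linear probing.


Insert 51: h=7 -> slot 7
Insert 38: h=5 -> slot 5
Insert 73: h=7, 1 probes -> slot 8
Insert 4: h=4 -> slot 4
Insert 95: h=7, 2 probes -> slot 9
Insert 35: h=2 -> slot 2

Table: [None, None, 35, None, 4, 38, None, 51, 73, 95, None]


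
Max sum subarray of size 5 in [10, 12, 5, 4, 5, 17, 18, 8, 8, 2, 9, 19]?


[0:5]: 36
[1:6]: 43
[2:7]: 49
[3:8]: 52
[4:9]: 56
[5:10]: 53
[6:11]: 45
[7:12]: 46

Max: 56 at [4:9]


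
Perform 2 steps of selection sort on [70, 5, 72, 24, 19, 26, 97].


Initial: [70, 5, 72, 24, 19, 26, 97]
Step 1: min=5 at 1
  Swap: [5, 70, 72, 24, 19, 26, 97]
Step 2: min=19 at 4
  Swap: [5, 19, 72, 24, 70, 26, 97]

After 2 steps: [5, 19, 72, 24, 70, 26, 97]


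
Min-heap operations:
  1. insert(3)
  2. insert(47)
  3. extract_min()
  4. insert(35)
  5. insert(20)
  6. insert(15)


insert(3) -> [3]
insert(47) -> [3, 47]
extract_min()->3, [47]
insert(35) -> [35, 47]
insert(20) -> [20, 47, 35]
insert(15) -> [15, 20, 35, 47]

Final heap: [15, 20, 35, 47]


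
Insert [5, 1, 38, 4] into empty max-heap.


Insert 5: [5]
Insert 1: [5, 1]
Insert 38: [38, 1, 5]
Insert 4: [38, 4, 5, 1]

Final heap: [38, 4, 5, 1]


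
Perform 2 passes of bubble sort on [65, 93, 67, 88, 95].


Initial: [65, 93, 67, 88, 95]
Pass 1: [65, 67, 88, 93, 95] (2 swaps)
Pass 2: [65, 67, 88, 93, 95] (0 swaps)

After 2 passes: [65, 67, 88, 93, 95]


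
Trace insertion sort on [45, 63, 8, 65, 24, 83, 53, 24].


Initial: [45, 63, 8, 65, 24, 83, 53, 24]
Insert 63: [45, 63, 8, 65, 24, 83, 53, 24]
Insert 8: [8, 45, 63, 65, 24, 83, 53, 24]
Insert 65: [8, 45, 63, 65, 24, 83, 53, 24]
Insert 24: [8, 24, 45, 63, 65, 83, 53, 24]
Insert 83: [8, 24, 45, 63, 65, 83, 53, 24]
Insert 53: [8, 24, 45, 53, 63, 65, 83, 24]
Insert 24: [8, 24, 24, 45, 53, 63, 65, 83]

Sorted: [8, 24, 24, 45, 53, 63, 65, 83]


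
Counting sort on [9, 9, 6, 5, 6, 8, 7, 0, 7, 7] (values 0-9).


Input: [9, 9, 6, 5, 6, 8, 7, 0, 7, 7]
Counts: [1, 0, 0, 0, 0, 1, 2, 3, 1, 2]

Sorted: [0, 5, 6, 6, 7, 7, 7, 8, 9, 9]


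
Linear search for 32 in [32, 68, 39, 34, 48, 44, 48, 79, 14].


i=0: 32==32 found!

Found at 0, 1 comps


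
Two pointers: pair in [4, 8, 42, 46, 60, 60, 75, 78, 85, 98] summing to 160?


lo=0(4)+hi=9(98)=102
lo=1(8)+hi=9(98)=106
lo=2(42)+hi=9(98)=140
lo=3(46)+hi=9(98)=144
lo=4(60)+hi=9(98)=158
lo=5(60)+hi=9(98)=158
lo=6(75)+hi=9(98)=173
lo=6(75)+hi=8(85)=160

Yes: 75+85=160


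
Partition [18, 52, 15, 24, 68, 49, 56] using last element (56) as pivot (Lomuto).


Pivot: 56
  18 <= 56: advance i (no swap)
  52 <= 56: advance i (no swap)
  15 <= 56: advance i (no swap)
  24 <= 56: advance i (no swap)
  49 <= 56: swap -> [18, 52, 15, 24, 49, 68, 56]
Place pivot at 5: [18, 52, 15, 24, 49, 56, 68]

Partitioned: [18, 52, 15, 24, 49, 56, 68]


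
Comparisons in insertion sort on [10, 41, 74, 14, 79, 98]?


Algorithm: insertion sort
Input: [10, 41, 74, 14, 79, 98]
Sorted: [10, 14, 41, 74, 79, 98]

7


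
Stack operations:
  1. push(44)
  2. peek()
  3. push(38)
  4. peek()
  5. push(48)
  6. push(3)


push(44) -> [44]
peek()->44
push(38) -> [44, 38]
peek()->38
push(48) -> [44, 38, 48]
push(3) -> [44, 38, 48, 3]

Final stack: [44, 38, 48, 3]


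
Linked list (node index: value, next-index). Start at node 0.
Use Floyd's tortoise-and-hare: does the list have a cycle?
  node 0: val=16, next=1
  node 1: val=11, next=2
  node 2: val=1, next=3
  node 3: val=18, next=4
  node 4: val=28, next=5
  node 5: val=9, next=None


Floyd's tortoise (slow, +1) and hare (fast, +2):
  init: slow=0, fast=0
  step 1: slow=1, fast=2
  step 2: slow=2, fast=4
  step 3: fast 4->5->None, no cycle

Cycle: no


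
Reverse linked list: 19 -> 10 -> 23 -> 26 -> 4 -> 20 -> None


Step 1: curr=19, set curr.next=prev(None) | reversed so far: 19
Step 2: curr=10, set curr.next=prev(19) | reversed so far: 10 -> 19
Step 3: curr=23, set curr.next=prev(10) | reversed so far: 23 -> 10 -> 19
Step 4: curr=26, set curr.next=prev(23) | reversed so far: 26 -> 23 -> 10 -> 19
Step 5: curr=4, set curr.next=prev(26) | reversed so far: 4 -> 26 -> 23 -> 10 -> 19
Step 6: curr=20, set curr.next=prev(4) | reversed so far: 20 -> 4 -> 26 -> 23 -> 10 -> 19

20 -> 4 -> 26 -> 23 -> 10 -> 19 -> None


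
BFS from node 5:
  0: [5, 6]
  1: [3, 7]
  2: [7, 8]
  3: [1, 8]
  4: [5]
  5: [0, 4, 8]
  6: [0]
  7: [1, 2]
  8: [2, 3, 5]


Visit 5, enqueue [0, 4, 8]
Visit 0, enqueue [6]
Visit 4, enqueue []
Visit 8, enqueue [2, 3]
Visit 6, enqueue []
Visit 2, enqueue [7]
Visit 3, enqueue [1]
Visit 7, enqueue []
Visit 1, enqueue []

BFS order: [5, 0, 4, 8, 6, 2, 3, 7, 1]


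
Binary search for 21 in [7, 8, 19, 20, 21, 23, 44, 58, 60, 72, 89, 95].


Step 1: lo=0, hi=11, mid=5, val=23
Step 2: lo=0, hi=4, mid=2, val=19
Step 3: lo=3, hi=4, mid=3, val=20
Step 4: lo=4, hi=4, mid=4, val=21

Found at index 4


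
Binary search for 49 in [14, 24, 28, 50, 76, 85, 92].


Step 1: lo=0, hi=6, mid=3, val=50
Step 2: lo=0, hi=2, mid=1, val=24
Step 3: lo=2, hi=2, mid=2, val=28

Not found


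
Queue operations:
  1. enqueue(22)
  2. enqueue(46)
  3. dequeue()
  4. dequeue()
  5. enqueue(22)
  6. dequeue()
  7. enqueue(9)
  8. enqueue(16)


enqueue(22) -> [22]
enqueue(46) -> [22, 46]
dequeue()->22, [46]
dequeue()->46, []
enqueue(22) -> [22]
dequeue()->22, []
enqueue(9) -> [9]
enqueue(16) -> [9, 16]

Final queue: [9, 16]


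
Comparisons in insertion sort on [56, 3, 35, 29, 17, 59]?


Algorithm: insertion sort
Input: [56, 3, 35, 29, 17, 59]
Sorted: [3, 17, 29, 35, 56, 59]

11


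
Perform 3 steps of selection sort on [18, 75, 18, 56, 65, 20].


Initial: [18, 75, 18, 56, 65, 20]
Step 1: min=18 at 0
  Swap: [18, 75, 18, 56, 65, 20]
Step 2: min=18 at 2
  Swap: [18, 18, 75, 56, 65, 20]
Step 3: min=20 at 5
  Swap: [18, 18, 20, 56, 65, 75]

After 3 steps: [18, 18, 20, 56, 65, 75]


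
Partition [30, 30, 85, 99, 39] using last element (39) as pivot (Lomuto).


Pivot: 39
  30 <= 39: advance i (no swap)
  30 <= 39: advance i (no swap)
Place pivot at 2: [30, 30, 39, 99, 85]

Partitioned: [30, 30, 39, 99, 85]


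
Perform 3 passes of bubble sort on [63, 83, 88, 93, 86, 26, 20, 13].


Initial: [63, 83, 88, 93, 86, 26, 20, 13]
Pass 1: [63, 83, 88, 86, 26, 20, 13, 93] (4 swaps)
Pass 2: [63, 83, 86, 26, 20, 13, 88, 93] (4 swaps)
Pass 3: [63, 83, 26, 20, 13, 86, 88, 93] (3 swaps)

After 3 passes: [63, 83, 26, 20, 13, 86, 88, 93]
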